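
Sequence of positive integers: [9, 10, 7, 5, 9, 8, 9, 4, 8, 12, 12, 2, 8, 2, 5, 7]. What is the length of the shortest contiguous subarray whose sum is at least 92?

11

add 9: running sum 9 < 92
add 10: running sum 19 < 92
add 7: running sum 26 < 92
add 5: running sum 31 < 92
add 9: running sum 40 < 92
add 8: running sum 48 < 92
add 9: running sum 57 < 92
add 4: running sum 61 < 92
add 8: running sum 69 < 92
add 12: running sum 81 < 92
end 10: [9, 10, 7, 5, 9, 8, 9, 4, 8, 12, 12] sum 93, len 11
end 11: [9, 10, 7, 5, 9, 8, 9, 4, 8, 12, 12, 2] sum 95, len 12
end 12: [10, 7, 5, 9, 8, 9, 4, 8, 12, 12, 2, 8] sum 94, len 12
end 13: [10, 7, 5, 9, 8, 9, 4, 8, 12, 12, 2, 8, 2] sum 96, len 13
end 14: [10, 7, 5, 9, 8, 9, 4, 8, 12, 12, 2, 8, 2, 5] sum 101, len 14
end 15: [7, 5, 9, 8, 9, 4, 8, 12, 12, 2, 8, 2, 5, 7] sum 98, len 14
Shortest qualifying length: 11.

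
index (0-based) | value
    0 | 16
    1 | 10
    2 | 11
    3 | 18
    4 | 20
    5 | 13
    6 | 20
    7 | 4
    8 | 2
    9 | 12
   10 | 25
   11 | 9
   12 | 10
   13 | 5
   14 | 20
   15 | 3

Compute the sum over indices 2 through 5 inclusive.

62

Elements at indices 2..5: 11, 18, 20, 13
sum(11, 18, 20, 13) = 62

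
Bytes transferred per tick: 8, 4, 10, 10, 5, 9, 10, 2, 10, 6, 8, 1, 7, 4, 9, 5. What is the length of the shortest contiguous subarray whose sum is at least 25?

3

add 8: running sum 8 < 25
add 4: running sum 12 < 25
add 10: running sum 22 < 25
end 3: [8, 4, 10, 10] sum 32, len 4
end 4: [10, 10, 5] sum 25, len 3
end 5: [10, 10, 5, 9] sum 34, len 4
end 6: [10, 5, 9, 10] sum 34, len 4
end 7: [5, 9, 10, 2] sum 26, len 4
end 8: [9, 10, 2, 10] sum 31, len 4
end 9: [10, 2, 10, 6] sum 28, len 4
end 10: [2, 10, 6, 8] sum 26, len 4
end 11: [10, 6, 8, 1] sum 25, len 4
end 12: [10, 6, 8, 1, 7] sum 32, len 5
end 13: [6, 8, 1, 7, 4] sum 26, len 5
end 14: [8, 1, 7, 4, 9] sum 29, len 5
end 15: [7, 4, 9, 5] sum 25, len 4
Shortest qualifying length: 3.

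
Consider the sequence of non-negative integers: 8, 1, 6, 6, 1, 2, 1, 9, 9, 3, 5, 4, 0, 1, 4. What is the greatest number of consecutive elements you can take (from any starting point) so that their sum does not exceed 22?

Extend to the right; shrink from the left whenever the sum exceeds 22:
[8] sum 8 len 1
[8, 1] sum 9 len 2
[8, 1, 6] sum 15 len 3
[8, 1, 6, 6] sum 21 len 4
[8, 1, 6, 6, 1] sum 22 len 5
[1, 6, 6, 1, 2] sum 16 len 5
[1, 6, 6, 1, 2, 1] sum 17 len 6
[6, 1, 2, 1, 9] sum 19 len 5
[1, 2, 1, 9, 9] sum 22 len 5
[1, 9, 9, 3] sum 22 len 4
[9, 3, 5] sum 17 len 3
[9, 3, 5, 4] sum 21 len 4
[9, 3, 5, 4, 0] sum 21 len 5
[9, 3, 5, 4, 0, 1] sum 22 len 6
[3, 5, 4, 0, 1, 4] sum 17 len 6
Longest length seen: 6.

6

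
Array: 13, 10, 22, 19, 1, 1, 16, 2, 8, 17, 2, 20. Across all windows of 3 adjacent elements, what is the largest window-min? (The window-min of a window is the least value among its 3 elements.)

13 10 22 → min 10
10 22 19 → min 10
22 19 1 → min 1
19 1 1 → min 1
1 1 16 → min 1
1 16 2 → min 1
16 2 8 → min 2
2 8 17 → min 2
8 17 2 → min 2
17 2 20 → min 2
Largest of these is 10.

10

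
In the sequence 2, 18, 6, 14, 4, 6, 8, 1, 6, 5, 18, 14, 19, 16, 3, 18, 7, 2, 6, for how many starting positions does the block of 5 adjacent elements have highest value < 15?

2 18 6 14 4 → max 18
18 6 14 4 6 → max 18
6 14 4 6 8 → max 14  < 15 ✓
14 4 6 8 1 → max 14  < 15 ✓
4 6 8 1 6 → max 8  < 15 ✓
6 8 1 6 5 → max 8  < 15 ✓
8 1 6 5 18 → max 18
1 6 5 18 14 → max 18
6 5 18 14 19 → max 19
5 18 14 19 16 → max 19
18 14 19 16 3 → max 19
14 19 16 3 18 → max 19
19 16 3 18 7 → max 19
16 3 18 7 2 → max 18
3 18 7 2 6 → max 18
4 windows satisfy the condition.

4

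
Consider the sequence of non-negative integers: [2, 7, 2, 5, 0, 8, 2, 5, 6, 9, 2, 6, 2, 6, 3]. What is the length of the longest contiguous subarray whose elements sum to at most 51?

→ 2: sum 2, len 1
→ 7: sum 9, len 2
→ 2: sum 11, len 3
→ 5: sum 16, len 4
→ 0: sum 16, len 5
→ 8: sum 24, len 6
→ 2: sum 26, len 7
→ 5: sum 31, len 8
→ 6: sum 37, len 9
→ 9: sum 46, len 10
→ 2: sum 48, len 11
→ 6 (dropped 2, 7): sum 45, len 10
→ 2: sum 47, len 11
→ 6 (dropped 2): sum 51, len 11
→ 3 (dropped 5): sum 49, len 11
Longest length seen: 11.

11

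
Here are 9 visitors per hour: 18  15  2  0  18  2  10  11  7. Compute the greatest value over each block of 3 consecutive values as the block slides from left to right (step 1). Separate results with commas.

18, 15, 18, 18, 18, 11, 11

(18, 15, 2) → max 18
(15, 2, 0) → max 15
(2, 0, 18) → max 18
(0, 18, 2) → max 18
(18, 2, 10) → max 18
(2, 10, 11) → max 11
(10, 11, 7) → max 11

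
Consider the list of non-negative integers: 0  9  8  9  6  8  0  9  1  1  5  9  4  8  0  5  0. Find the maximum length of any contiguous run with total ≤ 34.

9

[0] sum 0 len 1
[0, 9] sum 9 len 2
[0, 9, 8] sum 17 len 3
[0, 9, 8, 9] sum 26 len 4
[0, 9, 8, 9, 6] sum 32 len 5
[8, 9, 6, 8] sum 31 len 4
[8, 9, 6, 8, 0] sum 31 len 5
[9, 6, 8, 0, 9] sum 32 len 5
[9, 6, 8, 0, 9, 1] sum 33 len 6
[9, 6, 8, 0, 9, 1, 1] sum 34 len 7
[6, 8, 0, 9, 1, 1, 5] sum 30 len 7
[8, 0, 9, 1, 1, 5, 9] sum 33 len 7
[0, 9, 1, 1, 5, 9, 4] sum 29 len 7
[1, 1, 5, 9, 4, 8] sum 28 len 6
[1, 1, 5, 9, 4, 8, 0] sum 28 len 7
[1, 1, 5, 9, 4, 8, 0, 5] sum 33 len 8
[1, 1, 5, 9, 4, 8, 0, 5, 0] sum 33 len 9
Longest length seen: 9.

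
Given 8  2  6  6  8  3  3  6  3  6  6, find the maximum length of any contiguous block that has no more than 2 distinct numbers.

6

Extend right; when distinct count exceeds 2, shrink from the left:
add 8: window [8] (1 distinct), len 1
add 2: window [8, 2] (2 distinct), len 2
add 6: window [2, 6] (2 distinct), len 2
add 6: window [2, 6, 6] (2 distinct), len 3
add 8: window [6, 6, 8] (2 distinct), len 3
add 3: window [8, 3] (2 distinct), len 2
add 3: window [8, 3, 3] (2 distinct), len 3
add 6: window [3, 3, 6] (2 distinct), len 3
add 3: window [3, 3, 6, 3] (2 distinct), len 4
add 6: window [3, 3, 6, 3, 6] (2 distinct), len 5
add 6: window [3, 3, 6, 3, 6, 6] (2 distinct), len 6
Longest length with ≤2 distinct: 6.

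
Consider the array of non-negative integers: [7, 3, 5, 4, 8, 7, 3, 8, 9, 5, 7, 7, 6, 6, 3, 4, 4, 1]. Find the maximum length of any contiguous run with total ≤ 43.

9

Extend to the right; shrink from the left whenever the sum exceeds 43:
→ 7: sum 7, len 1
→ 3: sum 10, len 2
→ 5: sum 15, len 3
→ 4: sum 19, len 4
→ 8: sum 27, len 5
→ 7: sum 34, len 6
→ 3: sum 37, len 7
→ 8 (dropped 7): sum 38, len 7
→ 9 (dropped 3, 5): sum 39, len 6
→ 5 (dropped 4): sum 40, len 6
→ 7 (dropped 8): sum 39, len 6
→ 7 (dropped 7): sum 39, len 6
→ 6 (dropped 3): sum 42, len 6
→ 6 (dropped 8): sum 40, len 6
→ 3: sum 43, len 7
→ 4 (dropped 9): sum 38, len 7
→ 4: sum 42, len 8
→ 1: sum 43, len 9
Longest length seen: 9.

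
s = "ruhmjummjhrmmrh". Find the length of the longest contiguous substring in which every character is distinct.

5

add r: [r] len 1
add u: [r, u] len 2
add h: [r, u, h] len 3
add m: [r, u, h, m] len 4
add j: [r, u, h, m, j] len 5
add u (repeat u, move left end past it): [h, m, j, u] len 4
add m (repeat m, move left end past it): [j, u, m] len 3
add m (repeat m, move left end past it): [m] len 1
add j: [m, j] len 2
add h: [m, j, h] len 3
add r: [m, j, h, r] len 4
add m (repeat m, move left end past it): [j, h, r, m] len 4
add m (repeat m, move left end past it): [m] len 1
add r: [m, r] len 2
add h: [m, r, h] len 3
Longest all-distinct length: 5.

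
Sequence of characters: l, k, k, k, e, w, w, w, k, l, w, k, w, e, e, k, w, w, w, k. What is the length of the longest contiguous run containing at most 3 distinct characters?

10

Extend right; when distinct count exceeds 3, shrink from the left:
add l: window [l] (1 distinct), len 1
add k: window [l, k] (2 distinct), len 2
add k: window [l, k, k] (2 distinct), len 3
add k: window [l, k, k, k] (2 distinct), len 4
add e: window [l, k, k, k, e] (3 distinct), len 5
add w: window [k, k, k, e, w] (3 distinct), len 5
add w: window [k, k, k, e, w, w] (3 distinct), len 6
add w: window [k, k, k, e, w, w, w] (3 distinct), len 7
add k: window [k, k, k, e, w, w, w, k] (3 distinct), len 8
add l: window [w, w, w, k, l] (3 distinct), len 5
add w: window [w, w, w, k, l, w] (3 distinct), len 6
add k: window [w, w, w, k, l, w, k] (3 distinct), len 7
add w: window [w, w, w, k, l, w, k, w] (3 distinct), len 8
add e: window [w, k, w, e] (3 distinct), len 4
add e: window [w, k, w, e, e] (3 distinct), len 5
add k: window [w, k, w, e, e, k] (3 distinct), len 6
add w: window [w, k, w, e, e, k, w] (3 distinct), len 7
add w: window [w, k, w, e, e, k, w, w] (3 distinct), len 8
add w: window [w, k, w, e, e, k, w, w, w] (3 distinct), len 9
add k: window [w, k, w, e, e, k, w, w, w, k] (3 distinct), len 10
Longest length with ≤3 distinct: 10.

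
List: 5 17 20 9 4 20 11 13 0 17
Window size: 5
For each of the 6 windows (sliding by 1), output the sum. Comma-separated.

5 17 20 9 4 → sum 55
17 20 9 4 20 → sum 70
20 9 4 20 11 → sum 64
9 4 20 11 13 → sum 57
4 20 11 13 0 → sum 48
20 11 13 0 17 → sum 61

55, 70, 64, 57, 48, 61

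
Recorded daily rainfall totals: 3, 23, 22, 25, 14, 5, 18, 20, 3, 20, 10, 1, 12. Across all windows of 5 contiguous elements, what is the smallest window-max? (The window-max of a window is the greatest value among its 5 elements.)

Each size-5 window and its max:
(3, 23, 22, 25, 14) → max 25
(23, 22, 25, 14, 5) → max 25
(22, 25, 14, 5, 18) → max 25
(25, 14, 5, 18, 20) → max 25
(14, 5, 18, 20, 3) → max 20
(5, 18, 20, 3, 20) → max 20
(18, 20, 3, 20, 10) → max 20
(20, 3, 20, 10, 1) → max 20
(3, 20, 10, 1, 12) → max 20
Smallest of these is 20.

20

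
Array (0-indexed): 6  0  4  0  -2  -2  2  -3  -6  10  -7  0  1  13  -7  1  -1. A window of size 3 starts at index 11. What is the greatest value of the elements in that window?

13

Elements at indices 11..13: 0, 1, 13
max(0, 1, 13) = 13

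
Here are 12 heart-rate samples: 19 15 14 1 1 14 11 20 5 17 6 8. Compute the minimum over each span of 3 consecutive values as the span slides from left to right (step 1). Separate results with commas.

14, 1, 1, 1, 1, 11, 5, 5, 5, 6

19 15 14 → min 14
15 14 1 → min 1
14 1 1 → min 1
1 1 14 → min 1
1 14 11 → min 1
14 11 20 → min 11
11 20 5 → min 5
20 5 17 → min 5
5 17 6 → min 5
17 6 8 → min 6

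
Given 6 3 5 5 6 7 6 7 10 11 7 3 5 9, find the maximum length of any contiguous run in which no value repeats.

6

[6] len 1
[6, 3] len 2
[6, 3, 5] len 3
[5] len 1
[5, 6] len 2
[5, 6, 7] len 3
[7, 6] len 2
[6, 7] len 2
[6, 7, 10] len 3
[6, 7, 10, 11] len 4
[10, 11, 7] len 3
[10, 11, 7, 3] len 4
[10, 11, 7, 3, 5] len 5
[10, 11, 7, 3, 5, 9] len 6
Longest all-distinct length: 6.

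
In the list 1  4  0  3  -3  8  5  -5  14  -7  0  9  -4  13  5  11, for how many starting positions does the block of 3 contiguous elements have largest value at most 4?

1 4 0 → max 4  ≤ 4 ✓
4 0 3 → max 4  ≤ 4 ✓
0 3 -3 → max 3  ≤ 4 ✓
3 -3 8 → max 8
-3 8 5 → max 8
8 5 -5 → max 8
5 -5 14 → max 14
-5 14 -7 → max 14
14 -7 0 → max 14
-7 0 9 → max 9
0 9 -4 → max 9
9 -4 13 → max 13
-4 13 5 → max 13
13 5 11 → max 13
3 windows satisfy the condition.

3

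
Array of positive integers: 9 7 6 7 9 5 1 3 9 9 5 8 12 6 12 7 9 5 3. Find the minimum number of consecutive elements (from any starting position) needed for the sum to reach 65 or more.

8

Extend right; whenever the sum reaches 65, record the length and shrink from the left:
add 9: running sum 9 < 65
add 7: running sum 16 < 65
add 6: running sum 22 < 65
add 7: running sum 29 < 65
add 9: running sum 38 < 65
add 5: running sum 43 < 65
add 1: running sum 44 < 65
add 3: running sum 47 < 65
add 9: running sum 56 < 65
add 9: shortest ending here [9, 7, 6, 7, 9, 5, 1, 3, 9, 9] sum 65, len 10
add 5: shortest ending here [9, 7, 6, 7, 9, 5, 1, 3, 9, 9, 5] sum 70, len 11
add 8: shortest ending here [7, 6, 7, 9, 5, 1, 3, 9, 9, 5, 8] sum 69, len 11
add 12: shortest ending here [7, 9, 5, 1, 3, 9, 9, 5, 8, 12] sum 68, len 10
add 6: shortest ending here [9, 5, 1, 3, 9, 9, 5, 8, 12, 6] sum 67, len 10
add 12: shortest ending here [1, 3, 9, 9, 5, 8, 12, 6, 12] sum 65, len 9
add 7: shortest ending here [9, 9, 5, 8, 12, 6, 12, 7] sum 68, len 8
add 9: shortest ending here [9, 5, 8, 12, 6, 12, 7, 9] sum 68, len 8
add 5: shortest ending here [9, 5, 8, 12, 6, 12, 7, 9, 5] sum 73, len 9
add 3: shortest ending here [5, 8, 12, 6, 12, 7, 9, 5, 3] sum 67, len 9
Shortest qualifying length: 8.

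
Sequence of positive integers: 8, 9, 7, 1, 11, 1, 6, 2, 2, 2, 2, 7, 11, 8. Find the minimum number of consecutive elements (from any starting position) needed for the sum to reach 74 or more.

add 8: running sum 8 < 74
add 9: running sum 17 < 74
add 7: running sum 24 < 74
add 1: running sum 25 < 74
add 11: running sum 36 < 74
add 1: running sum 37 < 74
add 6: running sum 43 < 74
add 2: running sum 45 < 74
add 2: running sum 47 < 74
add 2: running sum 49 < 74
add 2: running sum 51 < 74
add 7: running sum 58 < 74
add 11: running sum 69 < 74
end 13: [8, 9, 7, 1, 11, 1, 6, 2, 2, 2, 2, 7, 11, 8] sum 77, len 14
Shortest qualifying length: 14.

14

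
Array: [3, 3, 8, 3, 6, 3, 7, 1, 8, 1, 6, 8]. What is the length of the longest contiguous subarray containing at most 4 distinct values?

7

[3] 1 distinct, len 1
[3, 3] 1 distinct, len 2
[3, 3, 8] 2 distinct, len 3
[3, 3, 8, 3] 2 distinct, len 4
[3, 3, 8, 3, 6] 3 distinct, len 5
[3, 3, 8, 3, 6, 3] 3 distinct, len 6
[3, 3, 8, 3, 6, 3, 7] 4 distinct, len 7
[3, 6, 3, 7, 1] 4 distinct, len 5
[3, 7, 1, 8] 4 distinct, len 4
[3, 7, 1, 8, 1] 4 distinct, len 5
[7, 1, 8, 1, 6] 4 distinct, len 5
[7, 1, 8, 1, 6, 8] 4 distinct, len 6
Longest length with ≤4 distinct: 7.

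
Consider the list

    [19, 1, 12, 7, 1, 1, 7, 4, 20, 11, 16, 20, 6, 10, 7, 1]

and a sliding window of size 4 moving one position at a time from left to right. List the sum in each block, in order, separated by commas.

Sliding a size-4 window across the 16 values:
(19, 1, 12, 7) → sum 39
(1, 12, 7, 1) → sum 21
(12, 7, 1, 1) → sum 21
(7, 1, 1, 7) → sum 16
(1, 1, 7, 4) → sum 13
(1, 7, 4, 20) → sum 32
(7, 4, 20, 11) → sum 42
(4, 20, 11, 16) → sum 51
(20, 11, 16, 20) → sum 67
(11, 16, 20, 6) → sum 53
(16, 20, 6, 10) → sum 52
(20, 6, 10, 7) → sum 43
(6, 10, 7, 1) → sum 24

39, 21, 21, 16, 13, 32, 42, 51, 67, 53, 52, 43, 24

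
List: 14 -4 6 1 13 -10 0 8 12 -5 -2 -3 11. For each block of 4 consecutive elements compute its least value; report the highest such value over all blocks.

(14, -4, 6, 1) → min -4
(-4, 6, 1, 13) → min -4
(6, 1, 13, -10) → min -10
(1, 13, -10, 0) → min -10
(13, -10, 0, 8) → min -10
(-10, 0, 8, 12) → min -10
(0, 8, 12, -5) → min -5
(8, 12, -5, -2) → min -5
(12, -5, -2, -3) → min -5
(-5, -2, -3, 11) → min -5
Highest of these is -4.

-4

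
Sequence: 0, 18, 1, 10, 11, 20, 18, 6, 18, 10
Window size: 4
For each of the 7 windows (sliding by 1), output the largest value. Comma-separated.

18, 18, 20, 20, 20, 20, 18

Sliding a size-4 window across the 10 values:
0 18 1 10 → max 18
18 1 10 11 → max 18
1 10 11 20 → max 20
10 11 20 18 → max 20
11 20 18 6 → max 20
20 18 6 18 → max 20
18 6 18 10 → max 18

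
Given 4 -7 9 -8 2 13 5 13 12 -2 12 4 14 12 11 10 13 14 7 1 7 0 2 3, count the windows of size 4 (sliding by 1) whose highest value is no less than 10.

[4, -7, 9, -8] → max 9
[-7, 9, -8, 2] → max 9
[9, -8, 2, 13] → max 13  ≥ 10 ✓
[-8, 2, 13, 5] → max 13  ≥ 10 ✓
[2, 13, 5, 13] → max 13  ≥ 10 ✓
[13, 5, 13, 12] → max 13  ≥ 10 ✓
[5, 13, 12, -2] → max 13  ≥ 10 ✓
[13, 12, -2, 12] → max 13  ≥ 10 ✓
[12, -2, 12, 4] → max 12  ≥ 10 ✓
[-2, 12, 4, 14] → max 14  ≥ 10 ✓
[12, 4, 14, 12] → max 14  ≥ 10 ✓
[4, 14, 12, 11] → max 14  ≥ 10 ✓
[14, 12, 11, 10] → max 14  ≥ 10 ✓
[12, 11, 10, 13] → max 13  ≥ 10 ✓
[11, 10, 13, 14] → max 14  ≥ 10 ✓
[10, 13, 14, 7] → max 14  ≥ 10 ✓
[13, 14, 7, 1] → max 14  ≥ 10 ✓
[14, 7, 1, 7] → max 14  ≥ 10 ✓
[7, 1, 7, 0] → max 7
[1, 7, 0, 2] → max 7
[7, 0, 2, 3] → max 7
16 windows satisfy the condition.

16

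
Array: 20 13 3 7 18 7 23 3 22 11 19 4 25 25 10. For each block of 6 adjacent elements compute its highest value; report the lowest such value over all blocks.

20

Window maxs for each of the 10 positions:
[20, 13, 3, 7, 18, 7] → max 20
[13, 3, 7, 18, 7, 23] → max 23
[3, 7, 18, 7, 23, 3] → max 23
[7, 18, 7, 23, 3, 22] → max 23
[18, 7, 23, 3, 22, 11] → max 23
[7, 23, 3, 22, 11, 19] → max 23
[23, 3, 22, 11, 19, 4] → max 23
[3, 22, 11, 19, 4, 25] → max 25
[22, 11, 19, 4, 25, 25] → max 25
[11, 19, 4, 25, 25, 10] → max 25
Lowest of these is 20.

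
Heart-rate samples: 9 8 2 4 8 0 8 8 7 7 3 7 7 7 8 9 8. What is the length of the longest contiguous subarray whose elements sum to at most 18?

→ 9: sum 9, len 1
→ 8: sum 17, len 2
→ 2 (dropped 9): sum 10, len 2
→ 4: sum 14, len 3
→ 8 (dropped 8): sum 14, len 3
→ 0: sum 14, len 4
→ 8 (dropped 2, 4): sum 16, len 3
→ 8 (dropped 8): sum 16, len 3
→ 7 (dropped 0, 8): sum 15, len 2
→ 7 (dropped 8): sum 14, len 2
→ 3: sum 17, len 3
→ 7 (dropped 7): sum 17, len 3
→ 7 (dropped 7): sum 17, len 3
→ 7 (dropped 3, 7): sum 14, len 2
→ 8 (dropped 7): sum 15, len 2
→ 9 (dropped 7): sum 17, len 2
→ 8 (dropped 8): sum 17, len 2
Longest length seen: 4.

4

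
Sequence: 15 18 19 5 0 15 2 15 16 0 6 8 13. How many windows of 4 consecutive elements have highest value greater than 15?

[15, 18, 19, 5] → max 19  > 15 ✓
[18, 19, 5, 0] → max 19  > 15 ✓
[19, 5, 0, 15] → max 19  > 15 ✓
[5, 0, 15, 2] → max 15
[0, 15, 2, 15] → max 15
[15, 2, 15, 16] → max 16  > 15 ✓
[2, 15, 16, 0] → max 16  > 15 ✓
[15, 16, 0, 6] → max 16  > 15 ✓
[16, 0, 6, 8] → max 16  > 15 ✓
[0, 6, 8, 13] → max 13
7 windows satisfy the condition.

7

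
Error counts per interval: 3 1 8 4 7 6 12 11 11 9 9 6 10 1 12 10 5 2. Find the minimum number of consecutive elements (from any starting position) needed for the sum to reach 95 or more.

add 3: running sum 3 < 95
add 1: running sum 4 < 95
add 8: running sum 12 < 95
add 4: running sum 16 < 95
add 7: running sum 23 < 95
add 6: running sum 29 < 95
add 12: running sum 41 < 95
add 11: running sum 52 < 95
add 11: running sum 63 < 95
add 9: running sum 72 < 95
add 9: running sum 81 < 95
add 6: running sum 87 < 95
add 10: shortest ending here [3, 1, 8, 4, 7, 6, 12, 11, 11, 9, 9, 6, 10] sum 97, len 13
add 1: shortest ending here [1, 8, 4, 7, 6, 12, 11, 11, 9, 9, 6, 10, 1] sum 95, len 13
add 12: shortest ending here [4, 7, 6, 12, 11, 11, 9, 9, 6, 10, 1, 12] sum 98, len 12
add 10: shortest ending here [6, 12, 11, 11, 9, 9, 6, 10, 1, 12, 10] sum 97, len 11
add 5: shortest ending here [12, 11, 11, 9, 9, 6, 10, 1, 12, 10, 5] sum 96, len 11
add 2: shortest ending here [12, 11, 11, 9, 9, 6, 10, 1, 12, 10, 5, 2] sum 98, len 12
Shortest qualifying length: 11.

11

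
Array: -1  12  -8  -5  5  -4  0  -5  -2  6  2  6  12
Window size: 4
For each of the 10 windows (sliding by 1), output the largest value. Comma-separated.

-1 12 -8 -5 → max 12
12 -8 -5 5 → max 12
-8 -5 5 -4 → max 5
-5 5 -4 0 → max 5
5 -4 0 -5 → max 5
-4 0 -5 -2 → max 0
0 -5 -2 6 → max 6
-5 -2 6 2 → max 6
-2 6 2 6 → max 6
6 2 6 12 → max 12

12, 12, 5, 5, 5, 0, 6, 6, 6, 12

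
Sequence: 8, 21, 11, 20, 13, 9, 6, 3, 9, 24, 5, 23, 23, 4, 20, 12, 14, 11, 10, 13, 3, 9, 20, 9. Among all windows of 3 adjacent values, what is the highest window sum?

Window sums for each of the 22 positions:
[8, 21, 11] → sum 40
[21, 11, 20] → sum 52
[11, 20, 13] → sum 44
[20, 13, 9] → sum 42
[13, 9, 6] → sum 28
[9, 6, 3] → sum 18
[6, 3, 9] → sum 18
[3, 9, 24] → sum 36
[9, 24, 5] → sum 38
[24, 5, 23] → sum 52
[5, 23, 23] → sum 51
[23, 23, 4] → sum 50
[23, 4, 20] → sum 47
[4, 20, 12] → sum 36
[20, 12, 14] → sum 46
[12, 14, 11] → sum 37
[14, 11, 10] → sum 35
[11, 10, 13] → sum 34
[10, 13, 3] → sum 26
[13, 3, 9] → sum 25
[3, 9, 20] → sum 32
[9, 20, 9] → sum 38
Highest of these is 52.

52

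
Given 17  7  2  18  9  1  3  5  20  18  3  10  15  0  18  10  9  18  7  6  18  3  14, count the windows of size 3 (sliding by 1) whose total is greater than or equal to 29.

(17, 7, 2) → sum 26
(7, 2, 18) → sum 27
(2, 18, 9) → sum 29  ≥ 29 ✓
(18, 9, 1) → sum 28
(9, 1, 3) → sum 13
(1, 3, 5) → sum 9
(3, 5, 20) → sum 28
(5, 20, 18) → sum 43  ≥ 29 ✓
(20, 18, 3) → sum 41  ≥ 29 ✓
(18, 3, 10) → sum 31  ≥ 29 ✓
(3, 10, 15) → sum 28
(10, 15, 0) → sum 25
(15, 0, 18) → sum 33  ≥ 29 ✓
(0, 18, 10) → sum 28
(18, 10, 9) → sum 37  ≥ 29 ✓
(10, 9, 18) → sum 37  ≥ 29 ✓
(9, 18, 7) → sum 34  ≥ 29 ✓
(18, 7, 6) → sum 31  ≥ 29 ✓
(7, 6, 18) → sum 31  ≥ 29 ✓
(6, 18, 3) → sum 27
(18, 3, 14) → sum 35  ≥ 29 ✓
11 windows satisfy the condition.

11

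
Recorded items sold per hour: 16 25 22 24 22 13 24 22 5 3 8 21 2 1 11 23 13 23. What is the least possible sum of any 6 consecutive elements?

40

[16, 25, 22, 24, 22, 13] → sum 122
[25, 22, 24, 22, 13, 24] → sum 130
[22, 24, 22, 13, 24, 22] → sum 127
[24, 22, 13, 24, 22, 5] → sum 110
[22, 13, 24, 22, 5, 3] → sum 89
[13, 24, 22, 5, 3, 8] → sum 75
[24, 22, 5, 3, 8, 21] → sum 83
[22, 5, 3, 8, 21, 2] → sum 61
[5, 3, 8, 21, 2, 1] → sum 40
[3, 8, 21, 2, 1, 11] → sum 46
[8, 21, 2, 1, 11, 23] → sum 66
[21, 2, 1, 11, 23, 13] → sum 71
[2, 1, 11, 23, 13, 23] → sum 73
Least of these is 40.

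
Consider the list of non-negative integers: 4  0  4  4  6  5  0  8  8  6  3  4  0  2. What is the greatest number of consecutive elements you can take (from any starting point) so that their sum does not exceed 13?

add 4: [4] sum 4, len 1
add 0: [4, 0] sum 4, len 2
add 4: [4, 0, 4] sum 8, len 3
add 4: [4, 0, 4, 4] sum 12, len 4
add 6: [4, 6] sum 10, len 2
add 5: [6, 5] sum 11, len 2
add 0: [6, 5, 0] sum 11, len 3
add 8: [5, 0, 8] sum 13, len 3
add 8: [8] sum 8, len 1
add 6: [6] sum 6, len 1
add 3: [6, 3] sum 9, len 2
add 4: [6, 3, 4] sum 13, len 3
add 0: [6, 3, 4, 0] sum 13, len 4
add 2: [3, 4, 0, 2] sum 9, len 4
Longest length seen: 4.

4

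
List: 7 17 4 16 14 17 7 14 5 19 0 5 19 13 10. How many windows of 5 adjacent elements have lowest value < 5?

7 17 4 16 14 → min 4  < 5 ✓
17 4 16 14 17 → min 4  < 5 ✓
4 16 14 17 7 → min 4  < 5 ✓
16 14 17 7 14 → min 7
14 17 7 14 5 → min 5
17 7 14 5 19 → min 5
7 14 5 19 0 → min 0  < 5 ✓
14 5 19 0 5 → min 0  < 5 ✓
5 19 0 5 19 → min 0  < 5 ✓
19 0 5 19 13 → min 0  < 5 ✓
0 5 19 13 10 → min 0  < 5 ✓
8 windows satisfy the condition.

8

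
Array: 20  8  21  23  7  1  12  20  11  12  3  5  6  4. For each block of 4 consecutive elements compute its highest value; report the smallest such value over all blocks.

6

(20, 8, 21, 23) → max 23
(8, 21, 23, 7) → max 23
(21, 23, 7, 1) → max 23
(23, 7, 1, 12) → max 23
(7, 1, 12, 20) → max 20
(1, 12, 20, 11) → max 20
(12, 20, 11, 12) → max 20
(20, 11, 12, 3) → max 20
(11, 12, 3, 5) → max 12
(12, 3, 5, 6) → max 12
(3, 5, 6, 4) → max 6
Smallest of these is 6.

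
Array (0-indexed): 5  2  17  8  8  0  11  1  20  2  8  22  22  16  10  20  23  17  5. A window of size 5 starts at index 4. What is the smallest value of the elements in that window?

0

Elements at indices 4..8: 8, 0, 11, 1, 20
min(8, 0, 11, 1, 20) = 0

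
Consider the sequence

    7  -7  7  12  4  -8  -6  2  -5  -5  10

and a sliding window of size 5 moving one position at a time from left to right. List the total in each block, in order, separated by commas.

[7, -7, 7, 12, 4] → sum 23
[-7, 7, 12, 4, -8] → sum 8
[7, 12, 4, -8, -6] → sum 9
[12, 4, -8, -6, 2] → sum 4
[4, -8, -6, 2, -5] → sum -13
[-8, -6, 2, -5, -5] → sum -22
[-6, 2, -5, -5, 10] → sum -4

23, 8, 9, 4, -13, -22, -4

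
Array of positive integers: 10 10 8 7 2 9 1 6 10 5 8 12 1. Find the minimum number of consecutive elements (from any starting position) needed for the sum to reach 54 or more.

Extend right; whenever the sum reaches 54, record the length and shrink from the left:
add 10: running sum 10 < 54
add 10: running sum 20 < 54
add 8: running sum 28 < 54
add 7: running sum 35 < 54
add 2: running sum 37 < 54
add 9: running sum 46 < 54
add 1: running sum 47 < 54
add 6: running sum 53 < 54
end 8: [10, 10, 8, 7, 2, 9, 1, 6, 10] sum 63, len 9
end 9: [10, 8, 7, 2, 9, 1, 6, 10, 5] sum 58, len 9
end 10: [8, 7, 2, 9, 1, 6, 10, 5, 8] sum 56, len 9
end 11: [7, 2, 9, 1, 6, 10, 5, 8, 12] sum 60, len 9
end 12: [2, 9, 1, 6, 10, 5, 8, 12, 1] sum 54, len 9
Shortest qualifying length: 9.

9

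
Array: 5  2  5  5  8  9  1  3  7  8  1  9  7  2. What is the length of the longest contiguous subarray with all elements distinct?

6

add 5: [5] len 1
add 2: [5, 2] len 2
add 5 (repeat 5, move left end past it): [2, 5] len 2
add 5 (repeat 5, move left end past it): [5] len 1
add 8: [5, 8] len 2
add 9: [5, 8, 9] len 3
add 1: [5, 8, 9, 1] len 4
add 3: [5, 8, 9, 1, 3] len 5
add 7: [5, 8, 9, 1, 3, 7] len 6
add 8 (repeat 8, move left end past it): [9, 1, 3, 7, 8] len 5
add 1 (repeat 1, move left end past it): [3, 7, 8, 1] len 4
add 9: [3, 7, 8, 1, 9] len 5
add 7 (repeat 7, move left end past it): [8, 1, 9, 7] len 4
add 2: [8, 1, 9, 7, 2] len 5
Longest all-distinct length: 6.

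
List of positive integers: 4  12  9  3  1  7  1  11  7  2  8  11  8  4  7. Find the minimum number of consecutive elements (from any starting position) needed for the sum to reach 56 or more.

8

add 4: running sum 4 < 56
add 12: running sum 16 < 56
add 9: running sum 25 < 56
add 3: running sum 28 < 56
add 1: running sum 29 < 56
add 7: running sum 36 < 56
add 1: running sum 37 < 56
add 11: running sum 48 < 56
add 7: running sum 55 < 56
add 2: shortest ending here [4, 12, 9, 3, 1, 7, 1, 11, 7, 2] sum 57, len 10
add 8: shortest ending here [12, 9, 3, 1, 7, 1, 11, 7, 2, 8] sum 61, len 10
add 11: shortest ending here [9, 3, 1, 7, 1, 11, 7, 2, 8, 11] sum 60, len 10
add 8: shortest ending here [1, 7, 1, 11, 7, 2, 8, 11, 8] sum 56, len 9
add 4: shortest ending here [7, 1, 11, 7, 2, 8, 11, 8, 4] sum 59, len 9
add 7: shortest ending here [11, 7, 2, 8, 11, 8, 4, 7] sum 58, len 8
Shortest qualifying length: 8.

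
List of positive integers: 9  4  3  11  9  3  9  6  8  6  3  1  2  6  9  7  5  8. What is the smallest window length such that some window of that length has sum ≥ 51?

Extend right; whenever the sum reaches 51, record the length and shrink from the left:
add 9: running sum 9 < 51
add 4: running sum 13 < 51
add 3: running sum 16 < 51
add 11: running sum 27 < 51
add 9: running sum 36 < 51
add 3: running sum 39 < 51
add 9: running sum 48 < 51
add 6: shortest ending here [9, 4, 3, 11, 9, 3, 9, 6] sum 54, len 8
add 8: shortest ending here [4, 3, 11, 9, 3, 9, 6, 8] sum 53, len 8
add 6: shortest ending here [11, 9, 3, 9, 6, 8, 6] sum 52, len 7
add 3: shortest ending here [11, 9, 3, 9, 6, 8, 6, 3] sum 55, len 8
add 1: shortest ending here [11, 9, 3, 9, 6, 8, 6, 3, 1] sum 56, len 9
add 2: shortest ending here [11, 9, 3, 9, 6, 8, 6, 3, 1, 2] sum 58, len 10
add 6: shortest ending here [9, 3, 9, 6, 8, 6, 3, 1, 2, 6] sum 53, len 10
add 9: shortest ending here [3, 9, 6, 8, 6, 3, 1, 2, 6, 9] sum 53, len 10
add 7: shortest ending here [9, 6, 8, 6, 3, 1, 2, 6, 9, 7] sum 57, len 10
add 5: shortest ending here [6, 8, 6, 3, 1, 2, 6, 9, 7, 5] sum 53, len 10
add 8: shortest ending here [8, 6, 3, 1, 2, 6, 9, 7, 5, 8] sum 55, len 10
Shortest qualifying length: 7.

7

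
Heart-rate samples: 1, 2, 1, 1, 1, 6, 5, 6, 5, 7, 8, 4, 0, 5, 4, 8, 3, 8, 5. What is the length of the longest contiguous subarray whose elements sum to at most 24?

Extend to the right; shrink from the left whenever the sum exceeds 24:
add 1: [1] sum 1, len 1
add 2: [1, 2] sum 3, len 2
add 1: [1, 2, 1] sum 4, len 3
add 1: [1, 2, 1, 1] sum 5, len 4
add 1: [1, 2, 1, 1, 1] sum 6, len 5
add 6: [1, 2, 1, 1, 1, 6] sum 12, len 6
add 5: [1, 2, 1, 1, 1, 6, 5] sum 17, len 7
add 6: [1, 2, 1, 1, 1, 6, 5, 6] sum 23, len 8
add 5: [1, 1, 6, 5, 6, 5] sum 24, len 6
add 7: [5, 6, 5, 7] sum 23, len 4
add 8: [5, 7, 8] sum 20, len 3
add 4: [5, 7, 8, 4] sum 24, len 4
add 0: [5, 7, 8, 4, 0] sum 24, len 5
add 5: [7, 8, 4, 0, 5] sum 24, len 5
add 4: [8, 4, 0, 5, 4] sum 21, len 5
add 8: [4, 0, 5, 4, 8] sum 21, len 5
add 3: [4, 0, 5, 4, 8, 3] sum 24, len 6
add 8: [4, 8, 3, 8] sum 23, len 4
add 5: [8, 3, 8, 5] sum 24, len 4
Longest length seen: 8.

8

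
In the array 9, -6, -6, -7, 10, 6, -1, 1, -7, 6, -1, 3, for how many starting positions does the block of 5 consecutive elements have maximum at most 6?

(9, -6, -6, -7, 10) → max 10
(-6, -6, -7, 10, 6) → max 10
(-6, -7, 10, 6, -1) → max 10
(-7, 10, 6, -1, 1) → max 10
(10, 6, -1, 1, -7) → max 10
(6, -1, 1, -7, 6) → max 6  ≤ 6 ✓
(-1, 1, -7, 6, -1) → max 6  ≤ 6 ✓
(1, -7, 6, -1, 3) → max 6  ≤ 6 ✓
3 windows satisfy the condition.

3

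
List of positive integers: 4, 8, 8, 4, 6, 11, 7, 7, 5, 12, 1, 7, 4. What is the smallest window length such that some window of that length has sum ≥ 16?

add 4: running sum 4 < 16
add 8: running sum 12 < 16
add 8: shortest ending here [8, 8] sum 16, len 2
add 4: shortest ending here [8, 8, 4] sum 20, len 3
add 6: shortest ending here [8, 4, 6] sum 18, len 3
add 11: shortest ending here [6, 11] sum 17, len 2
add 7: shortest ending here [11, 7] sum 18, len 2
add 7: shortest ending here [11, 7, 7] sum 25, len 3
add 5: shortest ending here [7, 7, 5] sum 19, len 3
add 12: shortest ending here [5, 12] sum 17, len 2
add 1: shortest ending here [5, 12, 1] sum 18, len 3
add 7: shortest ending here [12, 1, 7] sum 20, len 3
add 4: shortest ending here [12, 1, 7, 4] sum 24, len 4
Shortest qualifying length: 2.

2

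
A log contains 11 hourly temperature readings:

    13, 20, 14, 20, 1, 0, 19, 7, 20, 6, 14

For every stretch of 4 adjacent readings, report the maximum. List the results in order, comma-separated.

[13, 20, 14, 20] → max 20
[20, 14, 20, 1] → max 20
[14, 20, 1, 0] → max 20
[20, 1, 0, 19] → max 20
[1, 0, 19, 7] → max 19
[0, 19, 7, 20] → max 20
[19, 7, 20, 6] → max 20
[7, 20, 6, 14] → max 20

20, 20, 20, 20, 19, 20, 20, 20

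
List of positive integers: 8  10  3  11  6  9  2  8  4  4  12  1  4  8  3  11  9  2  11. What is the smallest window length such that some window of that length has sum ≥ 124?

19

add 8: running sum 8 < 124
add 10: running sum 18 < 124
add 3: running sum 21 < 124
add 11: running sum 32 < 124
add 6: running sum 38 < 124
add 9: running sum 47 < 124
add 2: running sum 49 < 124
add 8: running sum 57 < 124
add 4: running sum 61 < 124
add 4: running sum 65 < 124
add 12: running sum 77 < 124
add 1: running sum 78 < 124
add 4: running sum 82 < 124
add 8: running sum 90 < 124
add 3: running sum 93 < 124
add 11: running sum 104 < 124
add 9: running sum 113 < 124
add 2: running sum 115 < 124
add 11: shortest ending here [8, 10, 3, 11, 6, 9, 2, 8, 4, 4, 12, 1, 4, 8, 3, 11, 9, 2, 11] sum 126, len 19
Shortest qualifying length: 19.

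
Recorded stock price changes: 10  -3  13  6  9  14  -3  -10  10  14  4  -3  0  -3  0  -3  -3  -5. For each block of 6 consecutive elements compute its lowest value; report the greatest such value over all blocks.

[10, -3, 13, 6, 9, 14] → min -3
[-3, 13, 6, 9, 14, -3] → min -3
[13, 6, 9, 14, -3, -10] → min -10
[6, 9, 14, -3, -10, 10] → min -10
[9, 14, -3, -10, 10, 14] → min -10
[14, -3, -10, 10, 14, 4] → min -10
[-3, -10, 10, 14, 4, -3] → min -10
[-10, 10, 14, 4, -3, 0] → min -10
[10, 14, 4, -3, 0, -3] → min -3
[14, 4, -3, 0, -3, 0] → min -3
[4, -3, 0, -3, 0, -3] → min -3
[-3, 0, -3, 0, -3, -3] → min -3
[0, -3, 0, -3, -3, -5] → min -5
Greatest of these is -3.

-3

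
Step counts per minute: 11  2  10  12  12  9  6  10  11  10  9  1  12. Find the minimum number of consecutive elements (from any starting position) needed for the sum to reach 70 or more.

7

add 11: running sum 11 < 70
add 2: running sum 13 < 70
add 10: running sum 23 < 70
add 12: running sum 35 < 70
add 12: running sum 47 < 70
add 9: running sum 56 < 70
add 6: running sum 62 < 70
end 7: [11, 2, 10, 12, 12, 9, 6, 10] sum 72, len 8
end 8: [10, 12, 12, 9, 6, 10, 11] sum 70, len 7
end 9: [12, 12, 9, 6, 10, 11, 10] sum 70, len 7
end 10: [12, 12, 9, 6, 10, 11, 10, 9] sum 79, len 8
end 11: [12, 12, 9, 6, 10, 11, 10, 9, 1] sum 80, len 9
end 12: [12, 9, 6, 10, 11, 10, 9, 1, 12] sum 80, len 9
Shortest qualifying length: 7.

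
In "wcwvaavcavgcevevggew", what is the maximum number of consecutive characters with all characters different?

[w] len 1
[w, c] len 2
[c, w] len 2
[c, w, v] len 3
[c, w, v, a] len 4
[a] len 1
[a, v] len 2
[a, v, c] len 3
[v, c, a] len 3
[c, a, v] len 3
[c, a, v, g] len 4
[a, v, g, c] len 4
[a, v, g, c, e] len 5
[g, c, e, v] len 4
[v, e] len 2
[e, v] len 2
[e, v, g] len 3
[g] len 1
[g, e] len 2
[g, e, w] len 3
Longest all-distinct length: 5.

5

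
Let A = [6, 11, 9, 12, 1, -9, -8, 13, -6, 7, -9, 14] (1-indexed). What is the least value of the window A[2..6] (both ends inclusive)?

-9

Elements at indices 2..6: 11, 9, 12, 1, -9
min(11, 9, 12, 1, -9) = -9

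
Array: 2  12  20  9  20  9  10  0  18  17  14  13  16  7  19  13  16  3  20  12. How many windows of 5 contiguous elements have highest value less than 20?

9

(2, 12, 20, 9, 20) → max 20
(12, 20, 9, 20, 9) → max 20
(20, 9, 20, 9, 10) → max 20
(9, 20, 9, 10, 0) → max 20
(20, 9, 10, 0, 18) → max 20
(9, 10, 0, 18, 17) → max 18  < 20 ✓
(10, 0, 18, 17, 14) → max 18  < 20 ✓
(0, 18, 17, 14, 13) → max 18  < 20 ✓
(18, 17, 14, 13, 16) → max 18  < 20 ✓
(17, 14, 13, 16, 7) → max 17  < 20 ✓
(14, 13, 16, 7, 19) → max 19  < 20 ✓
(13, 16, 7, 19, 13) → max 19  < 20 ✓
(16, 7, 19, 13, 16) → max 19  < 20 ✓
(7, 19, 13, 16, 3) → max 19  < 20 ✓
(19, 13, 16, 3, 20) → max 20
(13, 16, 3, 20, 12) → max 20
9 windows satisfy the condition.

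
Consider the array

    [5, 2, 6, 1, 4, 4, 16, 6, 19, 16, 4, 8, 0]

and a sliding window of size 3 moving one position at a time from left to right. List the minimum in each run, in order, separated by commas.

[5, 2, 6] → min 2
[2, 6, 1] → min 1
[6, 1, 4] → min 1
[1, 4, 4] → min 1
[4, 4, 16] → min 4
[4, 16, 6] → min 4
[16, 6, 19] → min 6
[6, 19, 16] → min 6
[19, 16, 4] → min 4
[16, 4, 8] → min 4
[4, 8, 0] → min 0

2, 1, 1, 1, 4, 4, 6, 6, 4, 4, 0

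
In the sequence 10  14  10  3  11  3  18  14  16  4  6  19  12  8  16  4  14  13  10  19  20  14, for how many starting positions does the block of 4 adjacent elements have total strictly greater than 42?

10

(10, 14, 10, 3) → sum 37
(14, 10, 3, 11) → sum 38
(10, 3, 11, 3) → sum 27
(3, 11, 3, 18) → sum 35
(11, 3, 18, 14) → sum 46  > 42 ✓
(3, 18, 14, 16) → sum 51  > 42 ✓
(18, 14, 16, 4) → sum 52  > 42 ✓
(14, 16, 4, 6) → sum 40
(16, 4, 6, 19) → sum 45  > 42 ✓
(4, 6, 19, 12) → sum 41
(6, 19, 12, 8) → sum 45  > 42 ✓
(19, 12, 8, 16) → sum 55  > 42 ✓
(12, 8, 16, 4) → sum 40
(8, 16, 4, 14) → sum 42
(16, 4, 14, 13) → sum 47  > 42 ✓
(4, 14, 13, 10) → sum 41
(14, 13, 10, 19) → sum 56  > 42 ✓
(13, 10, 19, 20) → sum 62  > 42 ✓
(10, 19, 20, 14) → sum 63  > 42 ✓
10 windows satisfy the condition.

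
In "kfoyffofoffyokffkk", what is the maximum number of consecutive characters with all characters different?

add k: [k] len 1
add f: [k, f] len 2
add o: [k, f, o] len 3
add y: [k, f, o, y] len 4
add f (repeat f, move left end past it): [o, y, f] len 3
add f (repeat f, move left end past it): [f] len 1
add o: [f, o] len 2
add f (repeat f, move left end past it): [o, f] len 2
add o (repeat o, move left end past it): [f, o] len 2
add f (repeat f, move left end past it): [o, f] len 2
add f (repeat f, move left end past it): [f] len 1
add y: [f, y] len 2
add o: [f, y, o] len 3
add k: [f, y, o, k] len 4
add f (repeat f, move left end past it): [y, o, k, f] len 4
add f (repeat f, move left end past it): [f] len 1
add k: [f, k] len 2
add k (repeat k, move left end past it): [k] len 1
Longest all-distinct length: 4.

4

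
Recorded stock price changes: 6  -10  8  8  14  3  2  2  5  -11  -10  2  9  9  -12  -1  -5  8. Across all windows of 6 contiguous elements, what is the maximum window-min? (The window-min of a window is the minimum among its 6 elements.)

2

6 -10 8 8 14 3 → min -10
-10 8 8 14 3 2 → min -10
8 8 14 3 2 2 → min 2
8 14 3 2 2 5 → min 2
14 3 2 2 5 -11 → min -11
3 2 2 5 -11 -10 → min -11
2 2 5 -11 -10 2 → min -11
2 5 -11 -10 2 9 → min -11
5 -11 -10 2 9 9 → min -11
-11 -10 2 9 9 -12 → min -12
-10 2 9 9 -12 -1 → min -12
2 9 9 -12 -1 -5 → min -12
9 9 -12 -1 -5 8 → min -12
Maximum of these is 2.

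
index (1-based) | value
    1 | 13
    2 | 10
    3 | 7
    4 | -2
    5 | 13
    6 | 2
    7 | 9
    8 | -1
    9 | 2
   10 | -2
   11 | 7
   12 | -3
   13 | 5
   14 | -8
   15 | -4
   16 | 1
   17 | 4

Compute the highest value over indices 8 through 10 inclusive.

Elements at indices 8..10: -1, 2, -2
max(-1, 2, -2) = 2

2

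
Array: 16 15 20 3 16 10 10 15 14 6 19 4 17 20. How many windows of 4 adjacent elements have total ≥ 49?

(16, 15, 20, 3) → sum 54  ≥ 49 ✓
(15, 20, 3, 16) → sum 54  ≥ 49 ✓
(20, 3, 16, 10) → sum 49  ≥ 49 ✓
(3, 16, 10, 10) → sum 39
(16, 10, 10, 15) → sum 51  ≥ 49 ✓
(10, 10, 15, 14) → sum 49  ≥ 49 ✓
(10, 15, 14, 6) → sum 45
(15, 14, 6, 19) → sum 54  ≥ 49 ✓
(14, 6, 19, 4) → sum 43
(6, 19, 4, 17) → sum 46
(19, 4, 17, 20) → sum 60  ≥ 49 ✓
7 windows satisfy the condition.

7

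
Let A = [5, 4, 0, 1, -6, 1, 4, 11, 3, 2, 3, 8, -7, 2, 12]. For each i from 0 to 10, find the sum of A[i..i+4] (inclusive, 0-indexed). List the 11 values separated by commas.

4, 0, 0, 11, 13, 21, 23, 27, 9, 8, 18

Sliding a size-5 window across the 15 values:
5 4 0 1 -6 → sum 4
4 0 1 -6 1 → sum 0
0 1 -6 1 4 → sum 0
1 -6 1 4 11 → sum 11
-6 1 4 11 3 → sum 13
1 4 11 3 2 → sum 21
4 11 3 2 3 → sum 23
11 3 2 3 8 → sum 27
3 2 3 8 -7 → sum 9
2 3 8 -7 2 → sum 8
3 8 -7 2 12 → sum 18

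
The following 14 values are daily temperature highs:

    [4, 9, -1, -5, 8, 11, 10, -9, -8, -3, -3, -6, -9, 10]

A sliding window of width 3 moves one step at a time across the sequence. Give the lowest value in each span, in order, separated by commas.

-1, -5, -5, -5, 8, -9, -9, -9, -8, -6, -9, -9

[4, 9, -1] → min -1
[9, -1, -5] → min -5
[-1, -5, 8] → min -5
[-5, 8, 11] → min -5
[8, 11, 10] → min 8
[11, 10, -9] → min -9
[10, -9, -8] → min -9
[-9, -8, -3] → min -9
[-8, -3, -3] → min -8
[-3, -3, -6] → min -6
[-3, -6, -9] → min -9
[-6, -9, 10] → min -9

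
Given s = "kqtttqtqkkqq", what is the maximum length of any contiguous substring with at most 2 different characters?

7

[k] 1 distinct, len 1
[k, q] 2 distinct, len 2
[q, t] 2 distinct, len 2
[q, t, t] 2 distinct, len 3
[q, t, t, t] 2 distinct, len 4
[q, t, t, t, q] 2 distinct, len 5
[q, t, t, t, q, t] 2 distinct, len 6
[q, t, t, t, q, t, q] 2 distinct, len 7
[q, k] 2 distinct, len 2
[q, k, k] 2 distinct, len 3
[q, k, k, q] 2 distinct, len 4
[q, k, k, q, q] 2 distinct, len 5
Longest length with ≤2 distinct: 7.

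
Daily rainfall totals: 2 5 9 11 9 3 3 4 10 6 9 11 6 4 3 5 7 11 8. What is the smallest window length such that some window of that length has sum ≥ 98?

15

add 2: running sum 2 < 98
add 5: running sum 7 < 98
add 9: running sum 16 < 98
add 11: running sum 27 < 98
add 9: running sum 36 < 98
add 3: running sum 39 < 98
add 3: running sum 42 < 98
add 4: running sum 46 < 98
add 10: running sum 56 < 98
add 6: running sum 62 < 98
add 9: running sum 71 < 98
add 11: running sum 82 < 98
add 6: running sum 88 < 98
add 4: running sum 92 < 98
add 3: running sum 95 < 98
end 15: [5, 9, 11, 9, 3, 3, 4, 10, 6, 9, 11, 6, 4, 3, 5] sum 98, len 15
end 16: [9, 11, 9, 3, 3, 4, 10, 6, 9, 11, 6, 4, 3, 5, 7] sum 100, len 15
end 17: [11, 9, 3, 3, 4, 10, 6, 9, 11, 6, 4, 3, 5, 7, 11] sum 102, len 15
end 18: [9, 3, 3, 4, 10, 6, 9, 11, 6, 4, 3, 5, 7, 11, 8] sum 99, len 15
Shortest qualifying length: 15.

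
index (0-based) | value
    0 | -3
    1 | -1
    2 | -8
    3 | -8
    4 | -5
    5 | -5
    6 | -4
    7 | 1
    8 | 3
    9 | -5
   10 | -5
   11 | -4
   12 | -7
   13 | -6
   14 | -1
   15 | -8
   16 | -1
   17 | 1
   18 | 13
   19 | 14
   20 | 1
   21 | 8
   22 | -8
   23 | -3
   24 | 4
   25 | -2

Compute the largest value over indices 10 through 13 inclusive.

Elements at indices 10..13: -5, -4, -7, -6
max(-5, -4, -7, -6) = -4

-4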